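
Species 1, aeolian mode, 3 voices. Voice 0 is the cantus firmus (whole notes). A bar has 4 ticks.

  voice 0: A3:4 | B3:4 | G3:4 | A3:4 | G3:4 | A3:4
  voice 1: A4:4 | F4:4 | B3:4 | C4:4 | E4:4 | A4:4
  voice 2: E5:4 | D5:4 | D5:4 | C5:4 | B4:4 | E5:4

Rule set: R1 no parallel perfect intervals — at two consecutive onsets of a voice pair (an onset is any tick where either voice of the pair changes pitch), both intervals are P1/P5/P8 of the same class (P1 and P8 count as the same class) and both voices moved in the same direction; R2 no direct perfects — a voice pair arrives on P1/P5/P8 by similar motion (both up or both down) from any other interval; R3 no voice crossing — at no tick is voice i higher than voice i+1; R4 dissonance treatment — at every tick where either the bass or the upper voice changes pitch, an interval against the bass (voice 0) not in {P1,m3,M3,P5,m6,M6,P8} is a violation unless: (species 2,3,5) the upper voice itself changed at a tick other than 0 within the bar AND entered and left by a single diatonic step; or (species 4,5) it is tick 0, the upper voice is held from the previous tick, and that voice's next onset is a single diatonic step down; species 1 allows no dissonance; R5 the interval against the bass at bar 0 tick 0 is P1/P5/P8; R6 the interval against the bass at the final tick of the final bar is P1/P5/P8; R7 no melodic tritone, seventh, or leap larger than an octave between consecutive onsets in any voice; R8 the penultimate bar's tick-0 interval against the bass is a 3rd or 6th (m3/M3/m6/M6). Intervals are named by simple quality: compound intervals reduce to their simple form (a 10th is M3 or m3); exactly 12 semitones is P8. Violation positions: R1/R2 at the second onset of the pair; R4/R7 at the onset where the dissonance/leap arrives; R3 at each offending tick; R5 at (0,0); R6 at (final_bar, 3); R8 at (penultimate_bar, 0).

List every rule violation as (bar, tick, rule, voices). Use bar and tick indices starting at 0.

(1, 0, R4, (0, 1))
(2, 0, R7, (1,))
(5, 0, R1, (1, 2))
(5, 0, R2, (0, 1))
(5, 0, R2, (0, 2))

bar 0: v0=A3 v1=A4 v2=E5 downbeat P5
bar 1: v0=B3 v1=F4 v2=D5 downbeat m3
bar 2: v0=G3 v1=B3 v2=D5 downbeat P5
bar 3: v0=A3 v1=C4 v2=C5 downbeat m3
bar 4: v0=G3 v1=E4 v2=B4 downbeat M3
bar 5: v0=A3 v1=A4 v2=E5 downbeat P5
  -> R4 @ bar 1 tick 0 v(0, 1): B3/F4 TT untreated
  -> R7 @ bar 2 tick 0 v(1,): F4->B3 leap 6st
  -> R1 @ bar 5 tick 0 v(1, 2): E4/B4 P5 -> A4/E5 P5 similar
  -> R2 @ bar 5 tick 0 v(0, 1): G3/E4 M6 -> A3/A4 P8 similar
  -> R2 @ bar 5 tick 0 v(0, 2): G3/B4 M3 -> A3/E5 P5 similar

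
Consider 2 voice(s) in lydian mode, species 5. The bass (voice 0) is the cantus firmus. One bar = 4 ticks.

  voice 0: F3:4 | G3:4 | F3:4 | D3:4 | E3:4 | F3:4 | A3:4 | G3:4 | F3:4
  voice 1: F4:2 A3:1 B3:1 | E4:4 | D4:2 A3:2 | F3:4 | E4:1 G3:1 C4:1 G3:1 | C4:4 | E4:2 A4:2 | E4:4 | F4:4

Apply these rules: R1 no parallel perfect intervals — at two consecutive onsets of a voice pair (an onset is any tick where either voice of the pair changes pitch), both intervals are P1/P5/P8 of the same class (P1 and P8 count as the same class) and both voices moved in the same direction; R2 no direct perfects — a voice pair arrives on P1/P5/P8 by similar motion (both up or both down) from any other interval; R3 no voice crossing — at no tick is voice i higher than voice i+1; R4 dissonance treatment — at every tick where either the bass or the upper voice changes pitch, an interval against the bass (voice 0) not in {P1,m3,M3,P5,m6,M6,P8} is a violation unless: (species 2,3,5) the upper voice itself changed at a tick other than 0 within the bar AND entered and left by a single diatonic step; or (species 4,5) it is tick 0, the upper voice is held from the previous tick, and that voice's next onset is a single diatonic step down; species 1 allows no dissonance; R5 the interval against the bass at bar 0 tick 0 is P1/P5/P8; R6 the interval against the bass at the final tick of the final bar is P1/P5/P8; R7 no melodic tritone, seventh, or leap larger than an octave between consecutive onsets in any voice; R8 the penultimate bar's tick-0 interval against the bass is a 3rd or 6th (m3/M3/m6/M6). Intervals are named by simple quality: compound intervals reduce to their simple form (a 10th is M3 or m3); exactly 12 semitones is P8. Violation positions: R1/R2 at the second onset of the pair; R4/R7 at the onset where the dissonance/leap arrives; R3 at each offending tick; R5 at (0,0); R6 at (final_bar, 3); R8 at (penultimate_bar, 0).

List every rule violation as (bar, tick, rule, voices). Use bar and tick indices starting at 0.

(0, 3, R4, (0, 1))
(4, 0, R2, (0, 1))
(4, 0, R7, (1,))
(5, 0, R2, (0, 1))
(6, 0, R1, (0, 1))

bar 0: v0=F3 v1=F4 downbeat P8
bar 1: v0=G3 v1=E4 downbeat M6
bar 2: v0=F3 v1=D4 downbeat M6
bar 3: v0=D3 v1=F3 downbeat m3
bar 4: v0=E3 v1=E4 downbeat P8
bar 5: v0=F3 v1=C4 downbeat P5
bar 6: v0=A3 v1=E4 downbeat P5
bar 7: v0=G3 v1=E4 downbeat M6
bar 8: v0=F3 v1=F4 downbeat P8
  -> R4 @ bar 0 tick 3 v(0, 1): F3/B3 TT untreated
  -> R2 @ bar 4 tick 0 v(0, 1): D3/F3 m3 -> E3/E4 P8 similar
  -> R7 @ bar 4 tick 0 v(1,): F3->E4 leap 11st
  -> R2 @ bar 5 tick 0 v(0, 1): E3/G3 m3 -> F3/C4 P5 similar
  -> R1 @ bar 6 tick 0 v(0, 1): F3/C4 P5 -> A3/E4 P5 similar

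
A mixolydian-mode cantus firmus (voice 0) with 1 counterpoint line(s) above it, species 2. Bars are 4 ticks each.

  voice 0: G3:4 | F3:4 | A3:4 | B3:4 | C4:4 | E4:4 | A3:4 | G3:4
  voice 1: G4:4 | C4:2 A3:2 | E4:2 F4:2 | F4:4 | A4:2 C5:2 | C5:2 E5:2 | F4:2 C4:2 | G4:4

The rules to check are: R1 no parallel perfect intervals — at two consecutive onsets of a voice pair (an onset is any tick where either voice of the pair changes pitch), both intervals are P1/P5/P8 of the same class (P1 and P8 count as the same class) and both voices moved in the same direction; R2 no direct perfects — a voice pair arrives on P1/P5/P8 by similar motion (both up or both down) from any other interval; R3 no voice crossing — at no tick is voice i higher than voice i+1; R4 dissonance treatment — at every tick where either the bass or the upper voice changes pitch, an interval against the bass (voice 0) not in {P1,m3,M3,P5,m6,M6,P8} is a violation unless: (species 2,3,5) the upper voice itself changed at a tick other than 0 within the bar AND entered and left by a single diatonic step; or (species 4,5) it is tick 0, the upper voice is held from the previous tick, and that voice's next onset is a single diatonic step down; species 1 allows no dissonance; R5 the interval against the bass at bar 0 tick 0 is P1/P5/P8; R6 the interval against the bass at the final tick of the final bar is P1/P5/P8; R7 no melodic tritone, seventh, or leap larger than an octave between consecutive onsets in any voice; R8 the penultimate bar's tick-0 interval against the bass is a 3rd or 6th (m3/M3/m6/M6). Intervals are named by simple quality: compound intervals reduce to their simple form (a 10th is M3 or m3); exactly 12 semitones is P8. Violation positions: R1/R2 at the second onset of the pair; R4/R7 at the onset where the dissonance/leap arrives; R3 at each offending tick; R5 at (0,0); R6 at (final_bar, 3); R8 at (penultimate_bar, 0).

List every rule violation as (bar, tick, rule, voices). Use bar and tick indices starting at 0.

bar 0: v0=G3 v1=G4 downbeat P8
bar 1: v0=F3 v1=C4 downbeat P5
bar 2: v0=A3 v1=E4 downbeat P5
bar 3: v0=B3 v1=F4 downbeat TT
bar 4: v0=C4 v1=A4 downbeat M6
bar 5: v0=E4 v1=C5 downbeat m6
bar 6: v0=A3 v1=F4 downbeat m6
bar 7: v0=G3 v1=G4 downbeat P8
  -> R2 @ bar 1 tick 0 v(0, 1): G3/G4 P8 -> F3/C4 P5 similar
  -> R2 @ bar 2 tick 0 v(0, 1): F3/A3 M3 -> A3/E4 P5 similar
  -> R4 @ bar 3 tick 0 v(0, 1): B3/F4 TT untreated
  -> R7 @ bar 6 tick 0 v(1,): E5->F4 leap 11st

(1, 0, R2, (0, 1))
(2, 0, R2, (0, 1))
(3, 0, R4, (0, 1))
(6, 0, R7, (1,))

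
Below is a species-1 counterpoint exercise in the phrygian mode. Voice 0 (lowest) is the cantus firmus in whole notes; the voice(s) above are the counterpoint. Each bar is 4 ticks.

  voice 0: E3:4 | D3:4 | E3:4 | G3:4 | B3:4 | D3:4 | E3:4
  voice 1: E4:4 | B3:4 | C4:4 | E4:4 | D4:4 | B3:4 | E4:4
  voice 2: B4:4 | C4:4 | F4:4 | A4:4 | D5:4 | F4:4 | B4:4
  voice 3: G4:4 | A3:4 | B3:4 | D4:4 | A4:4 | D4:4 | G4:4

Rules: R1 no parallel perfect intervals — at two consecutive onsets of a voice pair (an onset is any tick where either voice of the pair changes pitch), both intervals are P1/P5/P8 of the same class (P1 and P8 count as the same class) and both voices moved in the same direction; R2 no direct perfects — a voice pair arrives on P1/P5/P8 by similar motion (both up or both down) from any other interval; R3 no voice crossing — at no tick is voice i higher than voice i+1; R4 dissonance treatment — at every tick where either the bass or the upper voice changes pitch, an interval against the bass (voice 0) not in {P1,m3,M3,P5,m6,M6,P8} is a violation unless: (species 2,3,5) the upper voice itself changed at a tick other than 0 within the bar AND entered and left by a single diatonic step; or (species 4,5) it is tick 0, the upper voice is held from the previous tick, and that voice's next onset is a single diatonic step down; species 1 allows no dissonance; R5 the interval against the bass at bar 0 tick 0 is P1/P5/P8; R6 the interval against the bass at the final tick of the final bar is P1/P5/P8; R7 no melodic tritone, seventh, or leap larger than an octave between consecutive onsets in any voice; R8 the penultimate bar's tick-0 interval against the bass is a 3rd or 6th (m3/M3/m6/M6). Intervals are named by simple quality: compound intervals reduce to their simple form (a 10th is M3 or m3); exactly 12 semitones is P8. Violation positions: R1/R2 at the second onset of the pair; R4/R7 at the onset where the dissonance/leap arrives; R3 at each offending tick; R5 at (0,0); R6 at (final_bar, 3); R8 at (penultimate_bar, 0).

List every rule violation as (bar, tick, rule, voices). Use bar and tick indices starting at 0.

bar 0: v0=E3 v1=E4 v2=B4 v3=G4 downbeat m3
bar 1: v0=D3 v1=B3 v2=C4 v3=A3 downbeat P5
bar 2: v0=E3 v1=C4 v2=F4 v3=B3 downbeat P5
bar 3: v0=G3 v1=E4 v2=A4 v3=D4 downbeat P5
bar 4: v0=B3 v1=D4 v2=D5 v3=A4 downbeat m7
bar 5: v0=D3 v1=B3 v2=F4 v3=D4 downbeat P8
bar 6: v0=E3 v1=E4 v2=B4 v3=G4 downbeat m3
  -> R3 @ bar 0 tick 0 v(2, 3): B4 above G4
  -> R5 @ bar 0 tick 0 v(0, 3): opens on m3
  -> R3 @ bar 0 tick 1 v(2, 3): B4 above G4
  -> R3 @ bar 0 tick 2 v(2, 3): B4 above G4
  -> R3 @ bar 0 tick 3 v(2, 3): B4 above G4
  -> R2 @ bar 1 tick 0 v(0, 3): E3/G4 m3 -> D3/A3 P5 similar
  -> R3 @ bar 1 tick 0 v(2, 3): C4 above A3
  -> R4 @ bar 1 tick 0 v(0, 2): D3/C4 m7 untreated
  -> R7 @ bar 1 tick 0 v(2,): B4->C4 leap 11st
  -> R7 @ bar 1 tick 0 v(3,): G4->A3 leap 10st
  -> R3 @ bar 1 tick 1 v(2, 3): C4 above A3
  -> R3 @ bar 1 tick 2 v(2, 3): C4 above A3
  -> R3 @ bar 1 tick 3 v(2, 3): C4 above A3
  -> R1 @ bar 2 tick 0 v(0, 3): D3/A3 P5 -> E3/B3 P5 similar
  -> R3 @ bar 2 tick 0 v(2, 3): F4 above B3
  -> R4 @ bar 2 tick 0 v(0, 2): E3/F4 m2 untreated
  -> R3 @ bar 2 tick 1 v(2, 3): F4 above B3
  -> R3 @ bar 2 tick 2 v(2, 3): F4 above B3
  -> R3 @ bar 2 tick 3 v(2, 3): F4 above B3
  -> R1 @ bar 3 tick 0 v(0, 3): E3/B3 P5 -> G3/D4 P5 similar
  -> R2 @ bar 3 tick 0 v(2, 3): F4/B3 TT -> A4/D4 P5 similar
  -> R3 @ bar 3 tick 0 v(2, 3): A4 above D4
  -> R4 @ bar 3 tick 0 v(0, 2): G3/A4 M2 untreated
  -> R3 @ bar 3 tick 1 v(2, 3): A4 above D4
  -> R3 @ bar 3 tick 2 v(2, 3): A4 above D4
  -> R3 @ bar 3 tick 3 v(2, 3): A4 above D4
  -> R3 @ bar 4 tick 0 v(2, 3): D5 above A4
  -> R4 @ bar 4 tick 0 v(0, 3): B3/A4 m7 untreated
  -> R3 @ bar 4 tick 1 v(2, 3): D5 above A4
  -> R3 @ bar 4 tick 2 v(2, 3): D5 above A4
  -> R3 @ bar 4 tick 3 v(2, 3): D5 above A4
  -> R2 @ bar 5 tick 0 v(0, 3): B3/A4 m7 -> D3/D4 P8 similar
  -> R3 @ bar 5 tick 0 v(2, 3): F4 above D4
  -> R8 @ bar 5 tick 0 v(0, 3): penult P8 not 3rd/6th
  -> R3 @ bar 5 tick 1 v(2, 3): F4 above D4
  -> R3 @ bar 5 tick 2 v(2, 3): F4 above D4
  -> R3 @ bar 5 tick 3 v(2, 3): F4 above D4
  -> R2 @ bar 6 tick 0 v(0, 1): D3/B3 M6 -> E3/E4 P8 similar
  -> R2 @ bar 6 tick 0 v(0, 2): D3/F4 m3 -> E3/B4 P5 similar
  -> R2 @ bar 6 tick 0 v(1, 2): B3/F4 TT -> E4/B4 P5 similar
  -> R3 @ bar 6 tick 0 v(2, 3): B4 above G4
  -> R7 @ bar 6 tick 0 v(2,): F4->B4 leap 6st
  -> R3 @ bar 6 tick 1 v(2, 3): B4 above G4
  -> R3 @ bar 6 tick 2 v(2, 3): B4 above G4
  -> R3 @ bar 6 tick 3 v(2, 3): B4 above G4
  -> R6 @ bar 6 tick 3 v(0, 3): closes on m3

(0, 0, R3, (2, 3))
(0, 0, R5, (0, 3))
(0, 1, R3, (2, 3))
(0, 2, R3, (2, 3))
(0, 3, R3, (2, 3))
(1, 0, R2, (0, 3))
(1, 0, R3, (2, 3))
(1, 0, R4, (0, 2))
(1, 0, R7, (2,))
(1, 0, R7, (3,))
(1, 1, R3, (2, 3))
(1, 2, R3, (2, 3))
(1, 3, R3, (2, 3))
(2, 0, R1, (0, 3))
(2, 0, R3, (2, 3))
(2, 0, R4, (0, 2))
(2, 1, R3, (2, 3))
(2, 2, R3, (2, 3))
(2, 3, R3, (2, 3))
(3, 0, R1, (0, 3))
(3, 0, R2, (2, 3))
(3, 0, R3, (2, 3))
(3, 0, R4, (0, 2))
(3, 1, R3, (2, 3))
(3, 2, R3, (2, 3))
(3, 3, R3, (2, 3))
(4, 0, R3, (2, 3))
(4, 0, R4, (0, 3))
(4, 1, R3, (2, 3))
(4, 2, R3, (2, 3))
(4, 3, R3, (2, 3))
(5, 0, R2, (0, 3))
(5, 0, R3, (2, 3))
(5, 0, R8, (0, 3))
(5, 1, R3, (2, 3))
(5, 2, R3, (2, 3))
(5, 3, R3, (2, 3))
(6, 0, R2, (0, 1))
(6, 0, R2, (0, 2))
(6, 0, R2, (1, 2))
(6, 0, R3, (2, 3))
(6, 0, R7, (2,))
(6, 1, R3, (2, 3))
(6, 2, R3, (2, 3))
(6, 3, R3, (2, 3))
(6, 3, R6, (0, 3))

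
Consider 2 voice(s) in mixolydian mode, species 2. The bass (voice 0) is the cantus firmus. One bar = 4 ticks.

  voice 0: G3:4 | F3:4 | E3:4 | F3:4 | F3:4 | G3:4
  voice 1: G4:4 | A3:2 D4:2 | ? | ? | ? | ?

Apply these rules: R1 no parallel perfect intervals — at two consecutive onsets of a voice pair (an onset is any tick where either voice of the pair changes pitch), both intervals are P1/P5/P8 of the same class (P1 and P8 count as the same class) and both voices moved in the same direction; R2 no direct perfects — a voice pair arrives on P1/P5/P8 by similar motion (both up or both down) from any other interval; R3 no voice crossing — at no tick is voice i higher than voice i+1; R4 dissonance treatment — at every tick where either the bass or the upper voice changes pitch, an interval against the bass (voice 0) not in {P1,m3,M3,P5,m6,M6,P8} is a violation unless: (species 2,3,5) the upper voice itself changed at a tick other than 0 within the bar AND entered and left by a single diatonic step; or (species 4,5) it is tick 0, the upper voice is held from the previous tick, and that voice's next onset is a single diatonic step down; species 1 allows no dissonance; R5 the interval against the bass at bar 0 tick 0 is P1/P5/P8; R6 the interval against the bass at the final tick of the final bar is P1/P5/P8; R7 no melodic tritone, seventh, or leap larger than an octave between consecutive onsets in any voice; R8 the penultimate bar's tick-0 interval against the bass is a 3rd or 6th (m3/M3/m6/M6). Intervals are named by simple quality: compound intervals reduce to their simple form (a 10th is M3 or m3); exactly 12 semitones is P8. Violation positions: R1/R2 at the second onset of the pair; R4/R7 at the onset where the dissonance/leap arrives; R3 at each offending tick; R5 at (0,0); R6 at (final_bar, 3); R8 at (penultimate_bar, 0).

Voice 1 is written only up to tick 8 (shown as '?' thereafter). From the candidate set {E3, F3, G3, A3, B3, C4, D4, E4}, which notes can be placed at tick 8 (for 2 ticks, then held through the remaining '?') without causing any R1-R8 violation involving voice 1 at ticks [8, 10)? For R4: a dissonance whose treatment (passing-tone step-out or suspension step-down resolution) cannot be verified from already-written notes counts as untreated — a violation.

{C4, E4, G3}

E3: violates R2,R7
F3: violates R4
G3: legal
A3: violates R4
B3: violates R2
C4: legal
D4: violates R4
E4: legal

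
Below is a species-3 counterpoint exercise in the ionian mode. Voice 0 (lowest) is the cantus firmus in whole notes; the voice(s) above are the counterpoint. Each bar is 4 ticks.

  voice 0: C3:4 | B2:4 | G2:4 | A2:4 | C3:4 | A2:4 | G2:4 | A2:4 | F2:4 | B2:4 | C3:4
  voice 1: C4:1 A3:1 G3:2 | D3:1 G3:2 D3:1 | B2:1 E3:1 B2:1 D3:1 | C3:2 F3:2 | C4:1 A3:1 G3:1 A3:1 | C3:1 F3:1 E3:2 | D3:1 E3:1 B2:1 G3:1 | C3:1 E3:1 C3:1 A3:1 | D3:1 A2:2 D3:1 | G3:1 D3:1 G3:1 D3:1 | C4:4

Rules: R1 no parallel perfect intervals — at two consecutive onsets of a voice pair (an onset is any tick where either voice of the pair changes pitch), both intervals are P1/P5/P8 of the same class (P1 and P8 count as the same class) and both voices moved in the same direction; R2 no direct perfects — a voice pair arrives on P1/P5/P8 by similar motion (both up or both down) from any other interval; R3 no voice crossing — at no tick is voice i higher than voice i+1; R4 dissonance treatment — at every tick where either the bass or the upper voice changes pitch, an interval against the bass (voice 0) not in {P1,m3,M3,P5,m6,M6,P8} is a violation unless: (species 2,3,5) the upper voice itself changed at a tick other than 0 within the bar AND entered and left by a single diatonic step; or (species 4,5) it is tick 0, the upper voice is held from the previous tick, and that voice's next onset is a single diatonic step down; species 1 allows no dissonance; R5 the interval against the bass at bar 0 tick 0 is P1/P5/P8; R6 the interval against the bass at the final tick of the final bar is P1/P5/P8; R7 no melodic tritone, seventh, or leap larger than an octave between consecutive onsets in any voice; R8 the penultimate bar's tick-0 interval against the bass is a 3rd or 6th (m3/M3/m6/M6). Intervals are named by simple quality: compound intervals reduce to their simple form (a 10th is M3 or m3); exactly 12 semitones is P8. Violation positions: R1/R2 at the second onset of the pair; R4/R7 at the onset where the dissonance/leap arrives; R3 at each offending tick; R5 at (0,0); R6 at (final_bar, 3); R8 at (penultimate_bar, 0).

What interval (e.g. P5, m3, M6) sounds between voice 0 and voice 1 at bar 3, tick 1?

m3

voice 0=A2 voice 1=C3 -> m3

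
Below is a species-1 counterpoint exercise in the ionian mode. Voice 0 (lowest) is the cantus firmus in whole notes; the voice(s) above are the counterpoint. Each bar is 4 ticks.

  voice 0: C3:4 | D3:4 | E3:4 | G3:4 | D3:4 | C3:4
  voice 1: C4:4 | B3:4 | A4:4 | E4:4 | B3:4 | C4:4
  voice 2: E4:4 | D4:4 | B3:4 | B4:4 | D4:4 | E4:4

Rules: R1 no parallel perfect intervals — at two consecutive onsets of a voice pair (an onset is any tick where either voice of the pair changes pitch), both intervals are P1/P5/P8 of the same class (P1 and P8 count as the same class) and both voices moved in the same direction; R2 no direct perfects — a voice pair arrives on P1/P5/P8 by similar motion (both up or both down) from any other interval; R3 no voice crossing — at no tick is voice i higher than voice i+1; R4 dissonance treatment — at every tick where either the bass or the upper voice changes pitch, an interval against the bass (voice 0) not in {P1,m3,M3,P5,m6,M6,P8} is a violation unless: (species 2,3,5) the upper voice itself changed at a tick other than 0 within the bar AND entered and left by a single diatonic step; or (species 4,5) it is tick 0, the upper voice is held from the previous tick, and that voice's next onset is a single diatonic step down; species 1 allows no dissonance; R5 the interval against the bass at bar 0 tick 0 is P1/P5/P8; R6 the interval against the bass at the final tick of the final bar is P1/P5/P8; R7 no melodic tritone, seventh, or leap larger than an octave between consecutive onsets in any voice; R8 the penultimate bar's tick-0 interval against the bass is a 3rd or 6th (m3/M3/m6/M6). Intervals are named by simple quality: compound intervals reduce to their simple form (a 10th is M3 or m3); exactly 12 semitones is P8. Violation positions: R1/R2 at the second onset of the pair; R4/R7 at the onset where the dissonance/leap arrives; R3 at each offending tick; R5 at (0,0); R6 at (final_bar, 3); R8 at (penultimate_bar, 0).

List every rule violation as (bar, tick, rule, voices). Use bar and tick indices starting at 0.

(0, 0, R5, (0, 2))
(2, 0, R3, (1, 2))
(2, 0, R4, (0, 1))
(2, 0, R7, (1,))
(2, 1, R3, (1, 2))
(2, 2, R3, (1, 2))
(2, 3, R3, (1, 2))
(4, 0, R2, (0, 2))
(4, 0, R8, (0, 2))
(5, 3, R6, (0, 2))

bar 0: v0=C3 v1=C4 v2=E4 downbeat M3
bar 1: v0=D3 v1=B3 v2=D4 downbeat P8
bar 2: v0=E3 v1=A4 v2=B3 downbeat P5
bar 3: v0=G3 v1=E4 v2=B4 downbeat M3
bar 4: v0=D3 v1=B3 v2=D4 downbeat P8
bar 5: v0=C3 v1=C4 v2=E4 downbeat M3
  -> R5 @ bar 0 tick 0 v(0, 2): opens on M3
  -> R3 @ bar 2 tick 0 v(1, 2): A4 above B3
  -> R4 @ bar 2 tick 0 v(0, 1): E3/A4 P4 untreated
  -> R7 @ bar 2 tick 0 v(1,): B3->A4 leap 10st
  -> R3 @ bar 2 tick 1 v(1, 2): A4 above B3
  -> R3 @ bar 2 tick 2 v(1, 2): A4 above B3
  -> R3 @ bar 2 tick 3 v(1, 2): A4 above B3
  -> R2 @ bar 4 tick 0 v(0, 2): G3/B4 M3 -> D3/D4 P8 similar
  -> R8 @ bar 4 tick 0 v(0, 2): penult P8 not 3rd/6th
  -> R6 @ bar 5 tick 3 v(0, 2): closes on M3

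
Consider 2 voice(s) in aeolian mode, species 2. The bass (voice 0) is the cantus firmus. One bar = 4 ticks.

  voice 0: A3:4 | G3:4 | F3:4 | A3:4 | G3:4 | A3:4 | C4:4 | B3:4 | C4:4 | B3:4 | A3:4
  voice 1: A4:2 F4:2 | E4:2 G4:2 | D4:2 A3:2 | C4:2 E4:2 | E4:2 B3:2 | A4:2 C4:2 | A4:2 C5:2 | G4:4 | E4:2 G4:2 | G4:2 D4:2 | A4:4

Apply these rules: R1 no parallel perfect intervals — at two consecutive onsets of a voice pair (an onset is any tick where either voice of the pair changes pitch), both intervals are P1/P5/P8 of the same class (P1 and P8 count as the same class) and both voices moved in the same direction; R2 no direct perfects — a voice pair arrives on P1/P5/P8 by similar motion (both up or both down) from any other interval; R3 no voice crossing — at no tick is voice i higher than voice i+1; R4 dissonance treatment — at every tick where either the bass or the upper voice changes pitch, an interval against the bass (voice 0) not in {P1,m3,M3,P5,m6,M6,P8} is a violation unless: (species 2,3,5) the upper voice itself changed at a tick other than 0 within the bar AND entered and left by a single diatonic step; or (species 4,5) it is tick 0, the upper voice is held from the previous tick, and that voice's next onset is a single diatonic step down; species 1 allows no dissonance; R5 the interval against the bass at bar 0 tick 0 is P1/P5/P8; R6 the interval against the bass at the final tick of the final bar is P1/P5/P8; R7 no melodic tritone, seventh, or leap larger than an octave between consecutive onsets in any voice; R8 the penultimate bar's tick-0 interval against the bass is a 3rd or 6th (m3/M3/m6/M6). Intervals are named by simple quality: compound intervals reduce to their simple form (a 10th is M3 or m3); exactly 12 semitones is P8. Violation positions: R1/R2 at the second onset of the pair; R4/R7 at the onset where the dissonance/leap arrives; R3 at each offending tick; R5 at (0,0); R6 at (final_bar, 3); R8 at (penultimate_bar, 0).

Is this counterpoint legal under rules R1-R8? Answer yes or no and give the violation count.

bar 0: v0=A3 v1=A4 (P8)
bar 1: v0=G3 v1=E4 (M6)
bar 2: v0=F3 v1=D4 (M6)
bar 3: v0=A3 v1=C4 (m3)
bar 4: v0=G3 v1=E4 (M6)
bar 5: v0=A3 v1=A4 (P8)
bar 6: v0=C4 v1=A4 (M6)
bar 7: v0=B3 v1=G4 (m6)
bar 8: v0=C4 v1=E4 (M3)
bar 9: v0=B3 v1=G4 (m6)
bar 10: v0=A3 v1=A4 (P8)
  R2 @ bar5.0: G3/B3 M3 -> A3/A4 P8 similar
  R7 @ bar5.0: B3->A4 leap 10st

No (2 violations)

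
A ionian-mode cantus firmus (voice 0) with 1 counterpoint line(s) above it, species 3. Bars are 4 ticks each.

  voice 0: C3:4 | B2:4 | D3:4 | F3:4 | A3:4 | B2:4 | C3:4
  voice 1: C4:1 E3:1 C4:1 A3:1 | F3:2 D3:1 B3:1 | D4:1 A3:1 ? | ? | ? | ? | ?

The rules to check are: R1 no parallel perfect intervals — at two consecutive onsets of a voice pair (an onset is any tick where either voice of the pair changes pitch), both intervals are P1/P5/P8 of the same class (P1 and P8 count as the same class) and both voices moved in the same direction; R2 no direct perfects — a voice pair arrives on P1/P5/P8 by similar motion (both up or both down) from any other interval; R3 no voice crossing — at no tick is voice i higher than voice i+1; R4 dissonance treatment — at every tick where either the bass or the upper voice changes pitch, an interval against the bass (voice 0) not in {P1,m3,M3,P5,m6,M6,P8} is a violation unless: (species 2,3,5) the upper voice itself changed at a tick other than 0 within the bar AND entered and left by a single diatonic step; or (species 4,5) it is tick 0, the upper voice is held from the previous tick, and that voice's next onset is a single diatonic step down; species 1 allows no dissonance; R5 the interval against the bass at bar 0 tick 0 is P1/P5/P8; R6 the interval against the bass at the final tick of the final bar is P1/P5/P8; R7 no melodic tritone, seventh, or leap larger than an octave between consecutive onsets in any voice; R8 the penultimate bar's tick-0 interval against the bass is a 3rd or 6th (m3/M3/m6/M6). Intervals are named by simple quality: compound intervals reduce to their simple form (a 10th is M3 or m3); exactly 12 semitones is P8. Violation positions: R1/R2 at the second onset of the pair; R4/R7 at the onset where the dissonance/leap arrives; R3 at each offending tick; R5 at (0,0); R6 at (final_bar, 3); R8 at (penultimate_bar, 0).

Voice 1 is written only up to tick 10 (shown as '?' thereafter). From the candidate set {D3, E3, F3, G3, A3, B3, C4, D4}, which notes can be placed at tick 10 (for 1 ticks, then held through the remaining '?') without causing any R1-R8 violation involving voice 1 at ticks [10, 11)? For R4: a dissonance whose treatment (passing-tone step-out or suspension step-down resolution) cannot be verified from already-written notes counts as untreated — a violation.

D3: legal
E3: violates R4
F3: legal
G3: violates R4
A3: legal
B3: legal
C4: violates R4
D4: legal

{A3, B3, D3, D4, F3}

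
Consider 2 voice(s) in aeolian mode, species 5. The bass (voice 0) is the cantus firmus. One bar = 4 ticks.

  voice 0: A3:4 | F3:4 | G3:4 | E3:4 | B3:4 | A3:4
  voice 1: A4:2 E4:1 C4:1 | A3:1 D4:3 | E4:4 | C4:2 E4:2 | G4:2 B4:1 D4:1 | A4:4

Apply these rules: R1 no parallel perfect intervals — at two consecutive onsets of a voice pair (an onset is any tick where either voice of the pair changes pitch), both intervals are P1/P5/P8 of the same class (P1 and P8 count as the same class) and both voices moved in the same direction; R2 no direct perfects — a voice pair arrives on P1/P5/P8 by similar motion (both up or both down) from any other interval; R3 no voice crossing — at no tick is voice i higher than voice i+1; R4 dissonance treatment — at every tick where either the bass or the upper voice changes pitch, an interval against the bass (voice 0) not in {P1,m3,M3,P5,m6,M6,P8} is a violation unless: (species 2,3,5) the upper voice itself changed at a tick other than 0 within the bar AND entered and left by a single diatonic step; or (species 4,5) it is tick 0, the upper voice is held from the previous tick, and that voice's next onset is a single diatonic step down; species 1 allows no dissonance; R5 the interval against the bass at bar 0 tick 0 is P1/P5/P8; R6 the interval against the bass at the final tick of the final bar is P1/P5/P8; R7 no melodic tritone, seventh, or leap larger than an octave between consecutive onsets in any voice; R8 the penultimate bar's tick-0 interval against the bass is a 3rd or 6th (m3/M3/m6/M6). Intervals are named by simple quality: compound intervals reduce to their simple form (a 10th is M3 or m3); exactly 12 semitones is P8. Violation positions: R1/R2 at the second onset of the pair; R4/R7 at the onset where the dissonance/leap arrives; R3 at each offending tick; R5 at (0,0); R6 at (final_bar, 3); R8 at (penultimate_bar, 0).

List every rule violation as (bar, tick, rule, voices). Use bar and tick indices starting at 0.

bar 0: v0=A3 v1=A4 downbeat P8
bar 1: v0=F3 v1=A3 downbeat M3
bar 2: v0=G3 v1=E4 downbeat M6
bar 3: v0=E3 v1=C4 downbeat m6
bar 4: v0=B3 v1=G4 downbeat m6
bar 5: v0=A3 v1=A4 downbeat P8

No violations across 6 bars (A3..A3 vs A4..A4).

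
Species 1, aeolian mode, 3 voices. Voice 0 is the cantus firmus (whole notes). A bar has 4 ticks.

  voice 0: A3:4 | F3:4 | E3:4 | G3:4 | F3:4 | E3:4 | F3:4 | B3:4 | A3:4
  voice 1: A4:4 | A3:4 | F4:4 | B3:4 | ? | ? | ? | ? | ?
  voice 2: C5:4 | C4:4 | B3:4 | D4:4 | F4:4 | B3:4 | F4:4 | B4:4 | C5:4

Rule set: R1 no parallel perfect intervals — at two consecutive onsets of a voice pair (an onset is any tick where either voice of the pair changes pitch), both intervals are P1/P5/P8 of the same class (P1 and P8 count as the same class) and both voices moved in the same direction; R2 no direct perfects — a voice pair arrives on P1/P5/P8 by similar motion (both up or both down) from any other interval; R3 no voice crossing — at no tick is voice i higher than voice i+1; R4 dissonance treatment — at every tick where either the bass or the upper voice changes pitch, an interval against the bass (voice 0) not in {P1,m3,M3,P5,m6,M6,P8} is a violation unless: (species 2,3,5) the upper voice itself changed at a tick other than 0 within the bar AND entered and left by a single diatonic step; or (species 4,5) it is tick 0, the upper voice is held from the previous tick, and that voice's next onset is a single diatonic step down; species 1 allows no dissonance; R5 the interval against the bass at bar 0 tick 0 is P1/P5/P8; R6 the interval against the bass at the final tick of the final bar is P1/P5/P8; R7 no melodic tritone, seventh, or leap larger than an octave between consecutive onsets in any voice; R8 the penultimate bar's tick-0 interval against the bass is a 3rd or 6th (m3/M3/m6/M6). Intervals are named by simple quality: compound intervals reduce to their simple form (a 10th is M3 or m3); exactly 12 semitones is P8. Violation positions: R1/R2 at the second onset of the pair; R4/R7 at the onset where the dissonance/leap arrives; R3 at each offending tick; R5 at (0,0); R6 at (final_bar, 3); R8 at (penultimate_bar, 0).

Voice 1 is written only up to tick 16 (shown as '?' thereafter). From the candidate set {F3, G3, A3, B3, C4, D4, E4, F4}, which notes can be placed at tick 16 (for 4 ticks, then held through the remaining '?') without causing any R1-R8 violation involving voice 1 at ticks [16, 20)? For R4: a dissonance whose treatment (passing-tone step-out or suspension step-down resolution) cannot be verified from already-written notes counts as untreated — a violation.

F3: violates R2,R7
G3: violates R4
A3: legal
B3: violates R4
C4: legal
D4: legal
E4: violates R4
F4: violates R2,R7

{A3, C4, D4}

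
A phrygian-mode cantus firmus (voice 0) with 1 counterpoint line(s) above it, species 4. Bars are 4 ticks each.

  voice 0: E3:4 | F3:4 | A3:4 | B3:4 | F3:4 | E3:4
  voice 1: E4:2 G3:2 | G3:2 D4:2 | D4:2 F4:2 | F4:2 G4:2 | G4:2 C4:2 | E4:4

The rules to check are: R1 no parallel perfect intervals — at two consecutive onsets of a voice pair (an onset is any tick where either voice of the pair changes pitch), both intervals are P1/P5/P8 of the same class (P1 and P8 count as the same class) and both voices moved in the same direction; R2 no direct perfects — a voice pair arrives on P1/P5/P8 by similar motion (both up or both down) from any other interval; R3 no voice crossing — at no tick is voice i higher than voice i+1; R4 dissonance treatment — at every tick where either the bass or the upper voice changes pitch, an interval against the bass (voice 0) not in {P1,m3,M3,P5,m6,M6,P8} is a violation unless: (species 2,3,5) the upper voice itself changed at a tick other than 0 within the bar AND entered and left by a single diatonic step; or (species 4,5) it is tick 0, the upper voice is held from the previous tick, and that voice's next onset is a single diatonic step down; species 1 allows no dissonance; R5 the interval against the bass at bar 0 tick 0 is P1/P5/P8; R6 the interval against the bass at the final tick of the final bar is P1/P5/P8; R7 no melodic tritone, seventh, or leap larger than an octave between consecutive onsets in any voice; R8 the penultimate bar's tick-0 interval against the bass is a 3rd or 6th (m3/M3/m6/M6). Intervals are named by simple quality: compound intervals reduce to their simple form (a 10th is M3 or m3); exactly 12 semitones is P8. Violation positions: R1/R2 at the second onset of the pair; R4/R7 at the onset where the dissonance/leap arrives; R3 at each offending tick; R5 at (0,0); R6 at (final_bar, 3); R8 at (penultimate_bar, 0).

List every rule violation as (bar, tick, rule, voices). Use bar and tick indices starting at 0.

(1, 0, R4, (0, 1))
(2, 0, R4, (0, 1))
(3, 0, R4, (0, 1))
(4, 0, R4, (0, 1))
(4, 0, R7, (0,))
(4, 0, R8, (0, 1))

bar 0: v0=E3 v1=E4 downbeat P8
bar 1: v0=F3 v1=G3 downbeat M2
bar 2: v0=A3 v1=D4 downbeat P4
bar 3: v0=B3 v1=F4 downbeat TT
bar 4: v0=F3 v1=G4 downbeat M2
bar 5: v0=E3 v1=E4 downbeat P8
  -> R4 @ bar 1 tick 0 v(0, 1): F3/G3 M2 untreated
  -> R4 @ bar 2 tick 0 v(0, 1): A3/D4 P4 untreated
  -> R4 @ bar 3 tick 0 v(0, 1): B3/F4 TT untreated
  -> R4 @ bar 4 tick 0 v(0, 1): F3/G4 M2 untreated
  -> R7 @ bar 4 tick 0 v(0,): B3->F3 leap 6st
  -> R8 @ bar 4 tick 0 v(0, 1): penult M2 not 3rd/6th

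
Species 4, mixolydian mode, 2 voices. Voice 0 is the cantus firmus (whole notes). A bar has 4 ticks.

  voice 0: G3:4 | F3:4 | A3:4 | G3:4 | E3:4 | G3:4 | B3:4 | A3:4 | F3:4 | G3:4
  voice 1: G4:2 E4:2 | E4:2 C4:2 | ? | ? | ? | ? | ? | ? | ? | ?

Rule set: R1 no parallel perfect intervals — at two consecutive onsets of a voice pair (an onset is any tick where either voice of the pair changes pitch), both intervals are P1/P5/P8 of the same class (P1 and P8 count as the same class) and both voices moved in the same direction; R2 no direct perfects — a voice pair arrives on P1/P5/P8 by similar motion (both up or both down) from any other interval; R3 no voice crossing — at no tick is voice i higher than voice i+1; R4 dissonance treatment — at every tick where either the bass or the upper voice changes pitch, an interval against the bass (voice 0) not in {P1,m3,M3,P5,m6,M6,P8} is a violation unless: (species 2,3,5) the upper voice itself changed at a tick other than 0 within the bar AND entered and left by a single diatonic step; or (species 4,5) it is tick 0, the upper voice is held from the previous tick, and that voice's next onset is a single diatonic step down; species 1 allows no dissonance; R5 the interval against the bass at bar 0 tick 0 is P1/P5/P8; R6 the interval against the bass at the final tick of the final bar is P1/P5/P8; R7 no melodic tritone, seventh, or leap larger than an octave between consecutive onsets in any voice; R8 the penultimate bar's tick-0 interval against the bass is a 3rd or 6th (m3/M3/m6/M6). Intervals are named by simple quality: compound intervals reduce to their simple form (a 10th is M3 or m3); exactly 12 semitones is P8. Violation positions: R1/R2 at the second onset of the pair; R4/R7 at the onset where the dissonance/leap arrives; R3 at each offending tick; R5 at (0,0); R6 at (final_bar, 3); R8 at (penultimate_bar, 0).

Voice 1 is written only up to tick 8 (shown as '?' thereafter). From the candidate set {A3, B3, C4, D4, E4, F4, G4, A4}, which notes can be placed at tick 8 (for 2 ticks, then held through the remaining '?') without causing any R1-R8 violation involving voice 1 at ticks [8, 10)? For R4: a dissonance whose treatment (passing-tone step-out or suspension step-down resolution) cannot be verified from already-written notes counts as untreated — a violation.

A3: legal
B3: violates R4
C4: legal
D4: violates R4
E4: violates R1
F4: legal
G4: violates R4
A4: violates R2

{A3, C4, F4}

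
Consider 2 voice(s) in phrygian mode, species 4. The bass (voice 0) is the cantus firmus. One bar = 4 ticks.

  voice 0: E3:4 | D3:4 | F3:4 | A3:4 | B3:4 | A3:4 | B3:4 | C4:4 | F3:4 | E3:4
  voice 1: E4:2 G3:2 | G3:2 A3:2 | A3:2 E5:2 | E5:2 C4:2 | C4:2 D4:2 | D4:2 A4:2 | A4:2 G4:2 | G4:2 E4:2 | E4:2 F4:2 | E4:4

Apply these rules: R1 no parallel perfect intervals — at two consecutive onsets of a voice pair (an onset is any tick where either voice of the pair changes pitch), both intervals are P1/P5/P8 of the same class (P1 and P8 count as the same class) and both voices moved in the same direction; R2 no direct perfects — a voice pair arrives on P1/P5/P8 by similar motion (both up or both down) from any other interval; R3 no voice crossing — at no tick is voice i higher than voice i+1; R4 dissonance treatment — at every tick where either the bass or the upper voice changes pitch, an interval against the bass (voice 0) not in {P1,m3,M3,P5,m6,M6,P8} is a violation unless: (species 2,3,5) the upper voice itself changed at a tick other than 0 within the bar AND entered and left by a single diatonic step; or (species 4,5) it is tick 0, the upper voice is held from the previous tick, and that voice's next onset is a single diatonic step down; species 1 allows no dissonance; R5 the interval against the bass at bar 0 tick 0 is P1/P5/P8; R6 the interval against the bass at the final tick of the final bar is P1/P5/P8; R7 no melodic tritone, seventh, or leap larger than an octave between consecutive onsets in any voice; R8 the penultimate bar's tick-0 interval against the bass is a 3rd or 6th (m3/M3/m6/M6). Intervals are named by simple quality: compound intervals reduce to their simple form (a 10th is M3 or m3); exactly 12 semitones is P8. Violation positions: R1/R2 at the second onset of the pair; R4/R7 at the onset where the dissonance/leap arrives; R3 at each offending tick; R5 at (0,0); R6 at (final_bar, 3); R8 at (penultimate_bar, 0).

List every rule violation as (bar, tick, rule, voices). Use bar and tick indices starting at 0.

(1, 0, R4, (0, 1))
(2, 2, R4, (0, 1))
(2, 2, R7, (1,))
(3, 2, R7, (1,))
(4, 0, R4, (0, 1))
(5, 0, R4, (0, 1))
(8, 0, R4, (0, 1))
(8, 0, R8, (0, 1))
(9, 0, R1, (0, 1))

bar 0: v0=E3 v1=E4 downbeat P8
bar 1: v0=D3 v1=G3 downbeat P4
bar 2: v0=F3 v1=A3 downbeat M3
bar 3: v0=A3 v1=E5 downbeat P5
bar 4: v0=B3 v1=C4 downbeat m2
bar 5: v0=A3 v1=D4 downbeat P4
bar 6: v0=B3 v1=A4 downbeat m7
bar 7: v0=C4 v1=G4 downbeat P5
bar 8: v0=F3 v1=E4 downbeat M7
bar 9: v0=E3 v1=E4 downbeat P8
  -> R4 @ bar 1 tick 0 v(0, 1): D3/G3 P4 untreated
  -> R4 @ bar 2 tick 2 v(0, 1): F3/E5 M7 untreated
  -> R7 @ bar 2 tick 2 v(1,): A3->E5 leap 19st
  -> R7 @ bar 3 tick 2 v(1,): E5->C4 leap 16st
  -> R4 @ bar 4 tick 0 v(0, 1): B3/C4 m2 untreated
  -> R4 @ bar 5 tick 0 v(0, 1): A3/D4 P4 untreated
  -> R4 @ bar 8 tick 0 v(0, 1): F3/E4 M7 untreated
  -> R8 @ bar 8 tick 0 v(0, 1): penult M7 not 3rd/6th
  -> R1 @ bar 9 tick 0 v(0, 1): F3/F4 P8 -> E3/E4 P8 similar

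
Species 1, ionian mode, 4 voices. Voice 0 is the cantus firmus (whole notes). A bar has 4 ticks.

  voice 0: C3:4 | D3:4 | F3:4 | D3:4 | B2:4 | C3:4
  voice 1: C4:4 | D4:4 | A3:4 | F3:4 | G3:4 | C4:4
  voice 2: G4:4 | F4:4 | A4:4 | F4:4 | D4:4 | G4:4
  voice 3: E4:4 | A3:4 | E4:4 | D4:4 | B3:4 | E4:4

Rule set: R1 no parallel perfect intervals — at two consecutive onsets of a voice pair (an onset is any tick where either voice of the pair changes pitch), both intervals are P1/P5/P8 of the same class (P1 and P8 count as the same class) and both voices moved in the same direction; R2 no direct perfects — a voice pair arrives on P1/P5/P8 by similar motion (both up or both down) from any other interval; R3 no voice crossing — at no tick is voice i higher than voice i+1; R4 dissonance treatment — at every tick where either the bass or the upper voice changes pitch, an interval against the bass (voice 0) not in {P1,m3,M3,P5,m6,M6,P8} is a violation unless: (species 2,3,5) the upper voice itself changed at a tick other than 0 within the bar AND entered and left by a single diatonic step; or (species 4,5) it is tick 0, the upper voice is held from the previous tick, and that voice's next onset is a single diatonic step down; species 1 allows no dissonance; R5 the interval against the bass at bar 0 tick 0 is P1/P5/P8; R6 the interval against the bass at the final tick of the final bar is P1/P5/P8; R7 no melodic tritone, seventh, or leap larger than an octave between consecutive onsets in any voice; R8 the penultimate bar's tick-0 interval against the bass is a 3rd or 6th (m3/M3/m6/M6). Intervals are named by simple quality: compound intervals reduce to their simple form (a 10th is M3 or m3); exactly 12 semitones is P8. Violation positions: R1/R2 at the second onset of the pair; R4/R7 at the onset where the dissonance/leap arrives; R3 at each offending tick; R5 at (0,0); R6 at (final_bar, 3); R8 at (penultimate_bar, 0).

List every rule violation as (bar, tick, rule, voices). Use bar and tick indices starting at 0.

(0, 0, R3, (2, 3))
(0, 0, R5, (0, 3))
(0, 1, R3, (2, 3))
(0, 2, R3, (2, 3))
(0, 3, R3, (2, 3))
(1, 0, R1, (0, 1))
(1, 0, R3, (2, 3))
(1, 1, R3, (2, 3))
(1, 2, R3, (2, 3))
(1, 3, R3, (2, 3))
(2, 0, R3, (2, 3))
(2, 0, R4, (0, 3))
(2, 1, R3, (2, 3))
(2, 2, R3, (2, 3))
(2, 3, R3, (2, 3))
(3, 0, R1, (1, 2))
(3, 0, R2, (0, 3))
(3, 0, R3, (2, 3))
(3, 1, R3, (2, 3))
(3, 2, R3, (2, 3))
(3, 3, R3, (2, 3))
(4, 0, R1, (0, 3))
(4, 0, R3, (2, 3))
(4, 0, R8, (0, 3))
(4, 1, R3, (2, 3))
(4, 2, R3, (2, 3))
(4, 3, R3, (2, 3))
(5, 0, R1, (1, 2))
(5, 0, R2, (0, 1))
(5, 0, R2, (0, 2))
(5, 0, R3, (2, 3))
(5, 1, R3, (2, 3))
(5, 2, R3, (2, 3))
(5, 3, R3, (2, 3))
(5, 3, R6, (0, 3))

bar 0: v0=C3 v1=C4 v2=G4 v3=E4 downbeat M3
bar 1: v0=D3 v1=D4 v2=F4 v3=A3 downbeat P5
bar 2: v0=F3 v1=A3 v2=A4 v3=E4 downbeat M7
bar 3: v0=D3 v1=F3 v2=F4 v3=D4 downbeat P8
bar 4: v0=B2 v1=G3 v2=D4 v3=B3 downbeat P8
bar 5: v0=C3 v1=C4 v2=G4 v3=E4 downbeat M3
  -> R3 @ bar 0 tick 0 v(2, 3): G4 above E4
  -> R5 @ bar 0 tick 0 v(0, 3): opens on M3
  -> R3 @ bar 0 tick 1 v(2, 3): G4 above E4
  -> R3 @ bar 0 tick 2 v(2, 3): G4 above E4
  -> R3 @ bar 0 tick 3 v(2, 3): G4 above E4
  -> R1 @ bar 1 tick 0 v(0, 1): C3/C4 P8 -> D3/D4 P8 similar
  -> R3 @ bar 1 tick 0 v(2, 3): F4 above A3
  -> R3 @ bar 1 tick 1 v(2, 3): F4 above A3
  -> R3 @ bar 1 tick 2 v(2, 3): F4 above A3
  -> R3 @ bar 1 tick 3 v(2, 3): F4 above A3
  -> R3 @ bar 2 tick 0 v(2, 3): A4 above E4
  -> R4 @ bar 2 tick 0 v(0, 3): F3/E4 M7 untreated
  -> R3 @ bar 2 tick 1 v(2, 3): A4 above E4
  -> R3 @ bar 2 tick 2 v(2, 3): A4 above E4
  -> R3 @ bar 2 tick 3 v(2, 3): A4 above E4
  -> R1 @ bar 3 tick 0 v(1, 2): A3/A4 P8 -> F3/F4 P8 similar
  -> R2 @ bar 3 tick 0 v(0, 3): F3/E4 M7 -> D3/D4 P8 similar
  -> R3 @ bar 3 tick 0 v(2, 3): F4 above D4
  -> R3 @ bar 3 tick 1 v(2, 3): F4 above D4
  -> R3 @ bar 3 tick 2 v(2, 3): F4 above D4
  -> R3 @ bar 3 tick 3 v(2, 3): F4 above D4
  -> R1 @ bar 4 tick 0 v(0, 3): D3/D4 P8 -> B2/B3 P8 similar
  -> R3 @ bar 4 tick 0 v(2, 3): D4 above B3
  -> R8 @ bar 4 tick 0 v(0, 3): penult P8 not 3rd/6th
  -> R3 @ bar 4 tick 1 v(2, 3): D4 above B3
  -> R3 @ bar 4 tick 2 v(2, 3): D4 above B3
  -> R3 @ bar 4 tick 3 v(2, 3): D4 above B3
  -> R1 @ bar 5 tick 0 v(1, 2): G3/D4 P5 -> C4/G4 P5 similar
  -> R2 @ bar 5 tick 0 v(0, 1): B2/G3 m6 -> C3/C4 P8 similar
  -> R2 @ bar 5 tick 0 v(0, 2): B2/D4 m3 -> C3/G4 P5 similar
  -> R3 @ bar 5 tick 0 v(2, 3): G4 above E4
  -> R3 @ bar 5 tick 1 v(2, 3): G4 above E4
  -> R3 @ bar 5 tick 2 v(2, 3): G4 above E4
  -> R3 @ bar 5 tick 3 v(2, 3): G4 above E4
  -> R6 @ bar 5 tick 3 v(0, 3): closes on M3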